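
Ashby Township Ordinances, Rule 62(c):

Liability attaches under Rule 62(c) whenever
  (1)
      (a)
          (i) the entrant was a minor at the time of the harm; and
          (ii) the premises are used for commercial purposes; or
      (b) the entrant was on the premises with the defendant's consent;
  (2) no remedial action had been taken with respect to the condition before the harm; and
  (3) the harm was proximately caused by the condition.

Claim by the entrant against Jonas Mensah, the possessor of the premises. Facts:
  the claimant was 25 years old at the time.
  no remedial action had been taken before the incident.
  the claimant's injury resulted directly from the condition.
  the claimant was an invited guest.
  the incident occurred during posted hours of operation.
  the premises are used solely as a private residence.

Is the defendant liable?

(i) entrant a minor — not met.
(ii) commercial use — not satisfied.
So (a) is not satisfied (F AND F).
(b) consent to enter — met.
So (1) is satisfied (F OR T).
(2) no remedial action — satisfied.
(3) proximate cause — met.
Overall: T AND T AND T → true.

Yes — liable.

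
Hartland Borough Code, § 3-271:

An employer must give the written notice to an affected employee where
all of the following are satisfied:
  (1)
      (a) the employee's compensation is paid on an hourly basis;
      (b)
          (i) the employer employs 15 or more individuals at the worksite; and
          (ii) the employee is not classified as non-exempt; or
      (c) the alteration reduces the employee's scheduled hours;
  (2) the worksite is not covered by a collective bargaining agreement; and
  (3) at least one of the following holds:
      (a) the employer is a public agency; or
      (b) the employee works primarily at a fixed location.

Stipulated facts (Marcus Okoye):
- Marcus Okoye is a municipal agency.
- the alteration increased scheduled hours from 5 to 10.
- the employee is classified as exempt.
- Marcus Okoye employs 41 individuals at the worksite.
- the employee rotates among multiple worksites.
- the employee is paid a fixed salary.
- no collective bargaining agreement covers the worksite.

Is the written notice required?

(a) hourly-paid — fails.
(i) ≥ 15 at site — holds.
(ii) not (non-exempt) — satisfied.
So (b) is satisfied (T AND T).
(c) hours reduced — not satisfied.
So (1) is satisfied (F OR T OR F).
(2) no CBA — met.
(a) public agency — holds.
(b) fixed location — not met.
(3): T OR F → true.
Overall: T AND T AND T → true.

Yes — required.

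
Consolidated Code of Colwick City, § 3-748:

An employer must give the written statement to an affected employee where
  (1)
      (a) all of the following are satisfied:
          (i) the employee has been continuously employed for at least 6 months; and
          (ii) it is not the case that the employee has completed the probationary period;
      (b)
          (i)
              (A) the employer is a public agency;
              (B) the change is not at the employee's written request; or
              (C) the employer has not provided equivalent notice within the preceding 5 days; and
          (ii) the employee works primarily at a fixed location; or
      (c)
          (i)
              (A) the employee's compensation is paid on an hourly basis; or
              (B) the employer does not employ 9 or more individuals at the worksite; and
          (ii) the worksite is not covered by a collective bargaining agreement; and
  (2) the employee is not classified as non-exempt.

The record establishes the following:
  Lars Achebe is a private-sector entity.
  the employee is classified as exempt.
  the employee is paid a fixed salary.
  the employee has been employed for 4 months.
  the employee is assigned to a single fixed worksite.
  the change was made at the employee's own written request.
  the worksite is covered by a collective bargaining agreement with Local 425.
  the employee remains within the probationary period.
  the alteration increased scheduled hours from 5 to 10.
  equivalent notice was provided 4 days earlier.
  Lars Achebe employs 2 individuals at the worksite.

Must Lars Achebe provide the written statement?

(i) tenure ≥ 6 mo. — not met.
(ii) not (past probation) — satisfied.
(a) = F AND T = false.
(A) public agency — not met.
(B) not employee-requested — not met.
(C) no recent notice — fails.
So (i) is not satisfied (F OR F OR F).
(ii) fixed location — satisfied.
(b): F AND T → false.
(A) hourly-paid — not satisfied.
(B) not (≥ 9 at site) — satisfied.
(i): F OR T → true.
(ii) no CBA — not satisfied.
(c): T AND F → false.
(1): F OR F OR F → false.
(2) not (non-exempt) — met.
So Overall is not satisfied (F AND T).

No — not required.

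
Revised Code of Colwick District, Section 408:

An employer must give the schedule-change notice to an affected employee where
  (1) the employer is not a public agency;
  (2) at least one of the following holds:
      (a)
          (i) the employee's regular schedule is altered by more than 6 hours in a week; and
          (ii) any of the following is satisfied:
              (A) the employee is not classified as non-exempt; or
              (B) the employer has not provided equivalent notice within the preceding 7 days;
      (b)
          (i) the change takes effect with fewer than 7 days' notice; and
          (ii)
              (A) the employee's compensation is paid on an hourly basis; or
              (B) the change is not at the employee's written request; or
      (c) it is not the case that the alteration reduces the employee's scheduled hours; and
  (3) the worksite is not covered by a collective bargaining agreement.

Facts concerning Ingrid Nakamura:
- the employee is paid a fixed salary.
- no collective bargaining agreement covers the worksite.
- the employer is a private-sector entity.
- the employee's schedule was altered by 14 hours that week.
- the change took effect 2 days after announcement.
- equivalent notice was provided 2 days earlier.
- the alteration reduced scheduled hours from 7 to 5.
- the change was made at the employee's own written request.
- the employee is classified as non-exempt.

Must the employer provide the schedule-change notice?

(1) not (public agency) — satisfied.
(i) schedule shift > 6h — satisfied.
(A) not (non-exempt) — not satisfied.
(B) no recent notice — fails.
(ii) = F OR F = false.
So (a) is not satisfied (T AND F).
(i) < 7 days' notice — met.
(A) hourly-paid — not met.
(B) not employee-requested — not met.
(ii): F OR F → false.
So (b) is not satisfied (T AND F).
(c) not (hours reduced) — fails.
(2) = F OR F OR F = false.
(3) no CBA — holds.
So Overall is not satisfied (T AND F AND T).

No — not required.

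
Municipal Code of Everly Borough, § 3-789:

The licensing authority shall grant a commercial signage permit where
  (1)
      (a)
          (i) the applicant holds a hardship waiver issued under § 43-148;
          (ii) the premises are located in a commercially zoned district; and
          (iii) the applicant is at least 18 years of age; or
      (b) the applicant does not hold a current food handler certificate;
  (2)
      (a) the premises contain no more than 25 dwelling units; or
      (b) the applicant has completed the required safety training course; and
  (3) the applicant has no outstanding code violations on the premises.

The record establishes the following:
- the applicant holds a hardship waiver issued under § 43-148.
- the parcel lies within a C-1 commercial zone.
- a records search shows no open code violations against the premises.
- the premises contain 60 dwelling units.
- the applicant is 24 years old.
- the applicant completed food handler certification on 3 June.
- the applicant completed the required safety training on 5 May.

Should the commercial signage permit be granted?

Yes — granted.

(i) hardship waiver — holds.
(ii) commercially zoned — met.
(iii) age ≥ 18 — holds.
(a) = T AND T AND T = true.
(b) not (food handler cert.) — fails.
(1) = T OR F = true.
(a) ≤ 25 units — not satisfied.
(b) safety training — satisfied.
(2): F OR T → true.
(3) no code violations — met.
Overall: T AND T AND T → true.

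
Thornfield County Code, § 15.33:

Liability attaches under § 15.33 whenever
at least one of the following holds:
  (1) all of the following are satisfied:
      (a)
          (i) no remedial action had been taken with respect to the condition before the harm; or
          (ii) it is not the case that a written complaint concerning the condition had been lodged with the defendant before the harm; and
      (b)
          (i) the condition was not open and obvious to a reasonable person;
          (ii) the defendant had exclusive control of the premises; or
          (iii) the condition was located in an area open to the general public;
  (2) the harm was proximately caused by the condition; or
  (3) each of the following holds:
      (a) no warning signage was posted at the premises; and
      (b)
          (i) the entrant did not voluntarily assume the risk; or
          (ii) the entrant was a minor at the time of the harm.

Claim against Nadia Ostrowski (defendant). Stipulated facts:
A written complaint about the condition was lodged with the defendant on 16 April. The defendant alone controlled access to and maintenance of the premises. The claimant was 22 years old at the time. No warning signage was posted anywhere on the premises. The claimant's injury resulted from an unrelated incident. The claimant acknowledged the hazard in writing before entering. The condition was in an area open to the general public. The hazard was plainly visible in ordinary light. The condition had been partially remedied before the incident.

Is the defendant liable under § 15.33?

No — not liable.

(i) no remedial action — not satisfied.
(ii) not (complaint lodged) — not satisfied.
(a) = F OR F = false.
(i) not open/obvious — fails.
(ii) exclusive control — holds.
(iii) public area — holds.
So (b) is satisfied (F OR T OR T).
(1): F AND T → false.
(2) proximate cause — fails.
(a) no signage posted — satisfied.
(i) no assumed risk — fails.
(ii) entrant a minor — fails.
(b) = F OR F = false.
(3): T AND F → false.
Overall: F OR F OR F → false.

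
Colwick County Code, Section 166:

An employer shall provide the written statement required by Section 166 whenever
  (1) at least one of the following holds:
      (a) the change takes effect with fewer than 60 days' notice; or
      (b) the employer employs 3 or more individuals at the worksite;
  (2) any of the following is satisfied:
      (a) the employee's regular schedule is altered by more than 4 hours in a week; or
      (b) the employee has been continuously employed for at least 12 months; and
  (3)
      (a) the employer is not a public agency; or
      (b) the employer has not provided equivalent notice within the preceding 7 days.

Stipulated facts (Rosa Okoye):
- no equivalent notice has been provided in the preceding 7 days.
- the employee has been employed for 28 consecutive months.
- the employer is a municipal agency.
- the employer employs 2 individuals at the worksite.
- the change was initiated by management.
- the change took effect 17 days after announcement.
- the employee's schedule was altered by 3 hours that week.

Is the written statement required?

(a) < 60 days' notice — satisfied.
(b) ≥ 3 at site — not met.
(1) = T OR F = true.
(a) schedule shift > 4h — fails.
(b) tenure ≥ 12 mo. — satisfied.
(2): F OR T → true.
(a) not (public agency) — not met.
(b) no recent notice — holds.
So (3) is satisfied (F OR T).
Overall = T AND T AND T = true.

Yes — required.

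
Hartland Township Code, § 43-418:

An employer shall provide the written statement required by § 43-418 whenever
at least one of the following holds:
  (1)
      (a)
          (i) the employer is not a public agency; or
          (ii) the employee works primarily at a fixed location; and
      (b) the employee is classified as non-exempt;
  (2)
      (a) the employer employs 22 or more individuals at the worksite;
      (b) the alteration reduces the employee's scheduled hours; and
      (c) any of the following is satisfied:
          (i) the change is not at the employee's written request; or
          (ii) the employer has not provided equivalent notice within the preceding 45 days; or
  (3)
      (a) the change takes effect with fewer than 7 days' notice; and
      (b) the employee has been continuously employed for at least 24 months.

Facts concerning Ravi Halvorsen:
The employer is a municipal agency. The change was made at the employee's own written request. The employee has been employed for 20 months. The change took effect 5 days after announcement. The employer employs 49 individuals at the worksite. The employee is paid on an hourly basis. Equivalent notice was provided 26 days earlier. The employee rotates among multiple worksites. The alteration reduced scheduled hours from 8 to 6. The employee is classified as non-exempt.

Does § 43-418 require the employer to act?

No — not required.

(i) not (public agency) — fails.
(ii) fixed location — not met.
So (a) is not satisfied (F OR F).
(b) non-exempt — satisfied.
(1): F AND T → false.
(a) ≥ 22 at site — satisfied.
(b) hours reduced — met.
(i) not employee-requested — fails.
(ii) no recent notice — fails.
So (c) is not satisfied (F OR F).
(2): T AND T AND F → false.
(a) < 7 days' notice — holds.
(b) tenure ≥ 24 mo. — not satisfied.
So (3) is not satisfied (T AND F).
Overall = F OR F OR F = false.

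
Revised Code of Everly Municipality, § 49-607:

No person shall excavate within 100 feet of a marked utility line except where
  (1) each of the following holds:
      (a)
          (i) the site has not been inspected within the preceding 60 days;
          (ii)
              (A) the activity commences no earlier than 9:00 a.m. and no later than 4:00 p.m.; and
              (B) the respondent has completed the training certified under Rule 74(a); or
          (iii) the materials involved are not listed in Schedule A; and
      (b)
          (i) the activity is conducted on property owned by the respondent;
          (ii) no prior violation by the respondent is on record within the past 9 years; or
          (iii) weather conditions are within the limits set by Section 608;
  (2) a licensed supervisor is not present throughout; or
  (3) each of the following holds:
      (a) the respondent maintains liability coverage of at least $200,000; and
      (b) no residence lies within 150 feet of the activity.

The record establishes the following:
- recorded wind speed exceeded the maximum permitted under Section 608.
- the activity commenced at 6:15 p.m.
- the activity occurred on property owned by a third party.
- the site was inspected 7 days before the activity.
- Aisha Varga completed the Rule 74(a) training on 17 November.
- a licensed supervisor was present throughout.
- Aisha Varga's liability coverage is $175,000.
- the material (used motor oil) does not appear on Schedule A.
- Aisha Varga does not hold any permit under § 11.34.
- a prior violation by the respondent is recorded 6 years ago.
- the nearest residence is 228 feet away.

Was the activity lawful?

(i) not (site inspected) — not met.
(A) start within hours — not satisfied.
(B) training certified — satisfied.
(ii) = F AND T = false.
(iii) not (Schedule A material) — holds.
(a) = F OR F OR T = true.
(i) own property — not met.
(ii) no prior violation — not satisfied.
(iii) weather ok — not satisfied.
(b) = F OR F OR F = false.
(1) = T AND F = false.
(2) not (supervisor present) — not satisfied.
(a) coverage ≥ $200,000 — not met.
(b) no residence in 150 ft — met.
So (3) is not satisfied (F AND T).
So Overall is not satisfied (F OR F OR F).

No — unlawful.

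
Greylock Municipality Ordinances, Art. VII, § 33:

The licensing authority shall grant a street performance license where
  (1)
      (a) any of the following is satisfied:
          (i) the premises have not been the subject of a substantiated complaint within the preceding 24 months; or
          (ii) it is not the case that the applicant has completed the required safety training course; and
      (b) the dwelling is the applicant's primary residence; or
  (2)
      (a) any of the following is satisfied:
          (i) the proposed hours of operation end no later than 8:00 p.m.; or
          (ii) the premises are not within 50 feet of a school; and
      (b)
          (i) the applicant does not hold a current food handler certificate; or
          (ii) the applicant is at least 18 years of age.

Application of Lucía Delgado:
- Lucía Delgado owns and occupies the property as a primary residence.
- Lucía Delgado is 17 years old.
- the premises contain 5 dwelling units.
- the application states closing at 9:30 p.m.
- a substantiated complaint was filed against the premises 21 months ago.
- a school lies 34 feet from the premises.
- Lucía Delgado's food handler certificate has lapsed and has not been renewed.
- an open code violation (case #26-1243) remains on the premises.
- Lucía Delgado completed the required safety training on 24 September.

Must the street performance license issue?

No — denied.

(i) no complaint in 24 mo. — not satisfied.
(ii) not (safety training) — fails.
(a): F OR F → false.
(b) primary residence — holds.
(1): F AND T → false.
(i) closes by 8 p.m. — fails.
(ii) ≥50 ft from school — fails.
So (a) is not satisfied (F OR F).
(i) not (food handler cert.) — satisfied.
(ii) age ≥ 18 — fails.
(b) = T OR F = true.
(2): F AND T → false.
Overall: F OR F → false.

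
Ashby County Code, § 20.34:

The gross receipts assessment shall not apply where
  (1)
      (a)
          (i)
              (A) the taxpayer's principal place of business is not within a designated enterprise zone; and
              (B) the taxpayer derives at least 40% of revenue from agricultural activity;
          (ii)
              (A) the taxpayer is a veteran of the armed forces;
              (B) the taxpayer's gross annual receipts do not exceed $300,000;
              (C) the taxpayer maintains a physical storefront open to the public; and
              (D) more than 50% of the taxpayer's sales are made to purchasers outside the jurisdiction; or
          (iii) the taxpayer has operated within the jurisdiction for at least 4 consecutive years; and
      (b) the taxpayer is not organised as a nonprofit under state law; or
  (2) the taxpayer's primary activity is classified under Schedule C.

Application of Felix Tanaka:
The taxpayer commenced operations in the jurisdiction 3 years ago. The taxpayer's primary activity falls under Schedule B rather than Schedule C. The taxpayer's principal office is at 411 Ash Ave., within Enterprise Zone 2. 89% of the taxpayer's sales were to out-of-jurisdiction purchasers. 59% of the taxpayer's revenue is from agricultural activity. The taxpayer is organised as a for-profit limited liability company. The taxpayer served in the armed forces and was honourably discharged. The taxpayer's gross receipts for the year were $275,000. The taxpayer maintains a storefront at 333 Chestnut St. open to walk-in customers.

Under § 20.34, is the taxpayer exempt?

(A) not (in enterprise zone) — not met.
(B) ≥40% agricultural — holds.
(i): F AND T → false.
(A) veteran — holds.
(B) receipts ≤ $300,000 — met.
(C) has storefront — holds.
(D) >50% out-of-jur. sales — met.
(ii): T AND T AND T AND T → true.
(iii) ≥ 4 yrs in jurisdiction — not satisfied.
So (a) is satisfied (F OR T OR F).
(b) not (nonprofit) — met.
(1): T AND T → true.
(2) Schedule C activity — not satisfied.
Overall = T OR F = true.

Yes — exempt.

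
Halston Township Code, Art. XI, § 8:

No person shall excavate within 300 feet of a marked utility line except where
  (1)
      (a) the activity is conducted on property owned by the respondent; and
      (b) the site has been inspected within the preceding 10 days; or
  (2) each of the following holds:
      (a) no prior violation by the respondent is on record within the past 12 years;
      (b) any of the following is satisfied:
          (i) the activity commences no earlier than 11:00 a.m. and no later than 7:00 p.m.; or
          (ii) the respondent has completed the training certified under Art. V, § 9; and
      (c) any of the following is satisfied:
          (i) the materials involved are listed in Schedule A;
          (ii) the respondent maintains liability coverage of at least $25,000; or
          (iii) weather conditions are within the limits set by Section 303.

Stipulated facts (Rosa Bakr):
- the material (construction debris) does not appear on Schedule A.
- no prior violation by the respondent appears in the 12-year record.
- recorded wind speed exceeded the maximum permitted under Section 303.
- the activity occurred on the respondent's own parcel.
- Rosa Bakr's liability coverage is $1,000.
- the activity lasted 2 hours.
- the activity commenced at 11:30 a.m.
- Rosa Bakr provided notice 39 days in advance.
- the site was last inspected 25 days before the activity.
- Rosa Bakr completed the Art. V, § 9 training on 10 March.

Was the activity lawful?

No — unlawful.

(a) own property — satisfied.
(b) site inspected — not satisfied.
(1): T AND F → false.
(a) no prior violation — holds.
(i) start within hours — met.
(ii) training certified — met.
(b) = T OR T = true.
(i) Schedule A material — fails.
(ii) coverage ≥ $25,000 — not met.
(iii) weather ok — not met.
So (c) is not satisfied (F OR F OR F).
So (2) is not satisfied (T AND T AND F).
So Overall is not satisfied (F OR F).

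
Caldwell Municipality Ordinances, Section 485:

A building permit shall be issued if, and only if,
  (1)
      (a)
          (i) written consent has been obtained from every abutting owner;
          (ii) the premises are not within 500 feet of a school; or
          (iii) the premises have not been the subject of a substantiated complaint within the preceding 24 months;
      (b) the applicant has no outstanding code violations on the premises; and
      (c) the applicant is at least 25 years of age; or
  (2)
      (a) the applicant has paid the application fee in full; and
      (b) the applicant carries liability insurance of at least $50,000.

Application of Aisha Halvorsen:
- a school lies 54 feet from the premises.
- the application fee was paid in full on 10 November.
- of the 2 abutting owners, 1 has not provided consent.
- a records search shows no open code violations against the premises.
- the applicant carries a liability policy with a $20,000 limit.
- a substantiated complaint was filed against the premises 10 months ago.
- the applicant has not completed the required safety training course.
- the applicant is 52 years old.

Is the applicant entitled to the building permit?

(i) all abutters consent — not met.
(ii) ≥500 ft from school — not met.
(iii) no complaint in 24 mo. — not satisfied.
(a) = F OR F OR F = false.
(b) no code violations — satisfied.
(c) age ≥ 25 — holds.
(1): F AND T AND T → false.
(a) fee paid — holds.
(b) insurance ≥ $50,000 — fails.
So (2) is not satisfied (T AND F).
So Overall is not satisfied (F OR F).

No — denied.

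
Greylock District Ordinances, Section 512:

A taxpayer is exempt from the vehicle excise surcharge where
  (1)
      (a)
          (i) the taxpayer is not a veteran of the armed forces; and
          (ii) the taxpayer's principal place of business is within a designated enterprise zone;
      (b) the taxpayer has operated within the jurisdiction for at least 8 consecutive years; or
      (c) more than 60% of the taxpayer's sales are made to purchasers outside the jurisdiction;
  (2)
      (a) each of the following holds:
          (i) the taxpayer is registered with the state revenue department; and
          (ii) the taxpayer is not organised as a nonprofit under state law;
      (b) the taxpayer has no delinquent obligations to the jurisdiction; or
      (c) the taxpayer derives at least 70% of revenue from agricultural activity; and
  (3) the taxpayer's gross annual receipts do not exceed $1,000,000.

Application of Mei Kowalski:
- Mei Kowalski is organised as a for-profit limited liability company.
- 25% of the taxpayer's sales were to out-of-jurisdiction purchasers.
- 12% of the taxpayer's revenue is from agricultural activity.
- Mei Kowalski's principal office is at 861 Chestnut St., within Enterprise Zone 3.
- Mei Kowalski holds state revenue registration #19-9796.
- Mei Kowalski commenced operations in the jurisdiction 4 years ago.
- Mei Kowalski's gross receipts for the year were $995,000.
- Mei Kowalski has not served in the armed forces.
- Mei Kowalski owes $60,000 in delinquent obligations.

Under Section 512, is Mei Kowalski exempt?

Yes — exempt.

(i) not (veteran) — holds.
(ii) in enterprise zone — holds.
(a): T AND T → true.
(b) ≥ 8 yrs in jurisdiction — fails.
(c) >60% out-of-jur. sales — not satisfied.
So (1) is satisfied (T OR F OR F).
(i) state-registered — satisfied.
(ii) not (nonprofit) — met.
(a): T AND T → true.
(b) no delinquency — fails.
(c) ≥70% agricultural — not satisfied.
So (2) is satisfied (T OR F OR F).
(3) receipts ≤ $1,000,000 — met.
Overall = T AND T AND T = true.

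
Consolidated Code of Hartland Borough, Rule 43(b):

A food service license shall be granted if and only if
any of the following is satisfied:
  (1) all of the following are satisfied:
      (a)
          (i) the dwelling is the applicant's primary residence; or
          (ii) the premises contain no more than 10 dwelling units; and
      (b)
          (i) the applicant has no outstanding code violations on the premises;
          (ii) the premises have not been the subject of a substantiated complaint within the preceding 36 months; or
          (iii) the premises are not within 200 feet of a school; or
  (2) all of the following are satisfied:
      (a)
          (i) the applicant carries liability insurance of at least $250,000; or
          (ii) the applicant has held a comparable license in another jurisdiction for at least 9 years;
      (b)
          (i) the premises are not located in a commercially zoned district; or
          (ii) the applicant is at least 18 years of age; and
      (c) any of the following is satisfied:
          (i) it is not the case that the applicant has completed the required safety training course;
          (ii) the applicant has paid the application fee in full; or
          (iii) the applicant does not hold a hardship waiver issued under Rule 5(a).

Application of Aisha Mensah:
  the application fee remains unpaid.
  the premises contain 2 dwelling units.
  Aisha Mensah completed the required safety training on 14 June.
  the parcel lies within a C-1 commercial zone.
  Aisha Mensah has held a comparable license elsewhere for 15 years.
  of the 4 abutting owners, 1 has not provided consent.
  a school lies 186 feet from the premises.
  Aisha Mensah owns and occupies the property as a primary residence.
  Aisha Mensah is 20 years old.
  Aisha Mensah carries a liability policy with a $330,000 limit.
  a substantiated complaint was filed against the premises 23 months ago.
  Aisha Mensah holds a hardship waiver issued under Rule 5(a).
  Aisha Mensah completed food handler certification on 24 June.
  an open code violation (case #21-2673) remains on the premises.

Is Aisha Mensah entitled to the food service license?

No — denied.

(i) primary residence — satisfied.
(ii) ≤ 10 units — satisfied.
(a): T OR T → true.
(i) no code violations — not satisfied.
(ii) no complaint in 36 mo. — fails.
(iii) ≥200 ft from school — not satisfied.
So (b) is not satisfied (F OR F OR F).
(1): T AND F → false.
(i) insurance ≥ $250,000 — satisfied.
(ii) prior license ≥ 9 yr — met.
So (a) is satisfied (T OR T).
(i) not (commercially zoned) — not met.
(ii) age ≥ 18 — satisfied.
(b): F OR T → true.
(i) not (safety training) — not met.
(ii) fee paid — fails.
(iii) not (hardship waiver) — not met.
(c): F OR F OR F → false.
So (2) is not satisfied (T AND T AND F).
Overall: F OR F → false.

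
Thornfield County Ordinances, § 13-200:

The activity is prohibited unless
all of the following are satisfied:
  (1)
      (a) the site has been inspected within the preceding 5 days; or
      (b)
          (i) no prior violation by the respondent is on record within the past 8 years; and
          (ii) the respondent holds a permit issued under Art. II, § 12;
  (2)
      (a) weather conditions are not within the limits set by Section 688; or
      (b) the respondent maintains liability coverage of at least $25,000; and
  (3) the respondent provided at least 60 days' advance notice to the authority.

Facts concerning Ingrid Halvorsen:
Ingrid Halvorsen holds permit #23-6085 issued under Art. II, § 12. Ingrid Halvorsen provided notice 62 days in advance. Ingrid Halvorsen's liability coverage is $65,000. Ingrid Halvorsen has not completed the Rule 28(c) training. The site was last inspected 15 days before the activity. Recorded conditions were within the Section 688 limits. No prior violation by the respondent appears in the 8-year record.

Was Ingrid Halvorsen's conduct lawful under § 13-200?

Yes — lawful.

(a) site inspected — not satisfied.
(i) no prior violation — met.
(ii) holds permit — holds.
(b) = T AND T = true.
So (1) is satisfied (F OR T).
(a) not (weather ok) — fails.
(b) coverage ≥ $25,000 — satisfied.
So (2) is satisfied (F OR T).
(3) ≥60 days' notice — holds.
So Overall is satisfied (T AND T AND T).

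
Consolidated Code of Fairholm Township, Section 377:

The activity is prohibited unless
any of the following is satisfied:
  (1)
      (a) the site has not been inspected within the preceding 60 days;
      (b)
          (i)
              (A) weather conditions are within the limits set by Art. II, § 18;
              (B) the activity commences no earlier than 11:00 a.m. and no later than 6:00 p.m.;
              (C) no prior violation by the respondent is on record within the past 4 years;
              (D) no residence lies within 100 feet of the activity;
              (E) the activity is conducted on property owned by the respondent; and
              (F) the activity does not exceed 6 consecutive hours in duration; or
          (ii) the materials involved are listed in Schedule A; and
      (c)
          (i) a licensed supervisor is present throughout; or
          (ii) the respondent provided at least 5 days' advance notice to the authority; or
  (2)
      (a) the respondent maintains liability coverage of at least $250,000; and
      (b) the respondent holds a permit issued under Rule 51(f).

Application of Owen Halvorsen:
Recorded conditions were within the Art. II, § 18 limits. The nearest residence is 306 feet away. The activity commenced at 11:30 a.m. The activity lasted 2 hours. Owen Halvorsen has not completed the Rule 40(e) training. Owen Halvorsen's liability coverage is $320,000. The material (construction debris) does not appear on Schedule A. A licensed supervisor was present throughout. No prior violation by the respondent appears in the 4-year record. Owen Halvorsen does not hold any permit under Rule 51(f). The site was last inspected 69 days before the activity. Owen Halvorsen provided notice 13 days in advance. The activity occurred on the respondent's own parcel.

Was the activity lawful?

Yes — lawful.

(a) not (site inspected) — holds.
(A) weather ok — holds.
(B) start within hours — met.
(C) no prior violation — met.
(D) no residence in 100 ft — satisfied.
(E) own property — met.
(F) ≤ 6 hrs duration — holds.
(i) = T AND T AND T AND T AND T AND T = true.
(ii) Schedule A material — not met.
So (b) is satisfied (T OR F).
(i) supervisor present — met.
(ii) ≥5 days' notice — satisfied.
(c): T OR T → true.
(1): T AND T AND T → true.
(a) coverage ≥ $250,000 — met.
(b) holds permit — not met.
So (2) is not satisfied (T AND F).
Overall: T OR F → true.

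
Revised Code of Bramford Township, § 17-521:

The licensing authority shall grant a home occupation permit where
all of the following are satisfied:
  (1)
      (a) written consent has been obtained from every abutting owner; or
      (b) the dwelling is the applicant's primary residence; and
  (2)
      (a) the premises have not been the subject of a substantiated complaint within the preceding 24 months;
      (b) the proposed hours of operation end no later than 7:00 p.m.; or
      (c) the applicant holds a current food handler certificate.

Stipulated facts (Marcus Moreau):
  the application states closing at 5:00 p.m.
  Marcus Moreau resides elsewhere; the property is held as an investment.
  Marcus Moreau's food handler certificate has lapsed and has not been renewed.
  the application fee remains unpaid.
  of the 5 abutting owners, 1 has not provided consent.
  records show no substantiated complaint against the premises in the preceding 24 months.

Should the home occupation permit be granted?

No — denied.

(a) all abutters consent — fails.
(b) primary residence — fails.
So (1) is not satisfied (F OR F).
(a) no complaint in 24 mo. — satisfied.
(b) closes by 7 p.m. — met.
(c) food handler cert. — fails.
So (2) is satisfied (T OR T OR F).
Overall: F AND T → false.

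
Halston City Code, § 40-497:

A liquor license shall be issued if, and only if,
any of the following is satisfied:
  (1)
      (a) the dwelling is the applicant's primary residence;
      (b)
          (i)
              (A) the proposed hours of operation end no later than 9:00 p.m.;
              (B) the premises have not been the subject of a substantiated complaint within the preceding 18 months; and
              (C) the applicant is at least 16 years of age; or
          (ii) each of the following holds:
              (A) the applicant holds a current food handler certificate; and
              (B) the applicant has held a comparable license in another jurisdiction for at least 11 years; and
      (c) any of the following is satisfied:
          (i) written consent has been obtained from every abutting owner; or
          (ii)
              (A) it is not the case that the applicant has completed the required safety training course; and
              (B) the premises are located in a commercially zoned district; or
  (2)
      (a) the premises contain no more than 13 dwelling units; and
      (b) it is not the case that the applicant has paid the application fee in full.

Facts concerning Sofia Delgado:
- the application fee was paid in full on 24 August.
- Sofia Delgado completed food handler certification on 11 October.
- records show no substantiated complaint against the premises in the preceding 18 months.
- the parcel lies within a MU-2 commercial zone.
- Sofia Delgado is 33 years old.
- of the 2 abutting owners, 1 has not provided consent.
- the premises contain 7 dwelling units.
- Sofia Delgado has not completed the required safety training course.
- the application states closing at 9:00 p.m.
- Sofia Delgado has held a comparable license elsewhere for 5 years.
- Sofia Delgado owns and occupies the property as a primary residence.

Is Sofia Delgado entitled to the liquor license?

(a) primary residence — met.
(A) closes by 9 p.m. — satisfied.
(B) no complaint in 18 mo. — met.
(C) age ≥ 16 — holds.
So (i) is satisfied (T AND T AND T).
(A) food handler cert. — satisfied.
(B) prior license ≥ 11 yr — not satisfied.
(ii): T AND F → false.
So (b) is satisfied (T OR F).
(i) all abutters consent — fails.
(A) not (safety training) — satisfied.
(B) commercially zoned — satisfied.
(ii) = T AND T = true.
(c): F OR T → true.
So (1) is satisfied (T AND T AND T).
(a) ≤ 13 units — satisfied.
(b) not (fee paid) — not met.
So (2) is not satisfied (T AND F).
Overall = T OR F = true.

Yes — granted.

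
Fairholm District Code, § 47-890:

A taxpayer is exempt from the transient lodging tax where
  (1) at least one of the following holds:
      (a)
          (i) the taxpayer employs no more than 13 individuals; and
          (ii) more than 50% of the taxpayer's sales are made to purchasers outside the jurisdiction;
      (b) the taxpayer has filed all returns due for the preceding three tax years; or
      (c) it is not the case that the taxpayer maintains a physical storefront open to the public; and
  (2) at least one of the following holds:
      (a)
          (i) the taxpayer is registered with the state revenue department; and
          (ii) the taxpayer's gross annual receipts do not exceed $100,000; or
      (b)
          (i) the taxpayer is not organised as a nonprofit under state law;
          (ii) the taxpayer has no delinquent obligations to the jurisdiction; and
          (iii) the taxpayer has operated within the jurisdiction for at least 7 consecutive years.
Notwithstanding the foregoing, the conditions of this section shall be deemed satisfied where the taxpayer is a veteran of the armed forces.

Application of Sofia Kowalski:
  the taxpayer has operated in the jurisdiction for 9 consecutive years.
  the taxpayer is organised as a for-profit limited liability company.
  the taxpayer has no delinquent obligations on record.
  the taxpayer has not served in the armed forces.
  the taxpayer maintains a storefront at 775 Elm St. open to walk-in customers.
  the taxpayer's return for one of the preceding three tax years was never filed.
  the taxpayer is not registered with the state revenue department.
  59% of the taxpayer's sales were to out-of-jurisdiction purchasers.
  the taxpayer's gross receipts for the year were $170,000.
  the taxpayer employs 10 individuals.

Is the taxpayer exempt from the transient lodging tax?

(i) ≤ 13 employees — holds.
(ii) >50% out-of-jur. sales — holds.
(a) = T AND T = true.
(b) returns current — not satisfied.
(c) not (has storefront) — fails.
So (1) is satisfied (T OR F OR F).
(i) state-registered — not satisfied.
(ii) receipts ≤ $100,000 — fails.
(a): F AND F → false.
(i) not (nonprofit) — met.
(ii) no delinquency — satisfied.
(iii) ≥ 7 yrs in jurisdiction — holds.
(b): T AND T AND T → true.
(2) = F OR T = true.
So Overall is satisfied (T AND T).
Exception (veteran) — not satisfied.
Result: main true OR exception false → true.

Yes — exempt.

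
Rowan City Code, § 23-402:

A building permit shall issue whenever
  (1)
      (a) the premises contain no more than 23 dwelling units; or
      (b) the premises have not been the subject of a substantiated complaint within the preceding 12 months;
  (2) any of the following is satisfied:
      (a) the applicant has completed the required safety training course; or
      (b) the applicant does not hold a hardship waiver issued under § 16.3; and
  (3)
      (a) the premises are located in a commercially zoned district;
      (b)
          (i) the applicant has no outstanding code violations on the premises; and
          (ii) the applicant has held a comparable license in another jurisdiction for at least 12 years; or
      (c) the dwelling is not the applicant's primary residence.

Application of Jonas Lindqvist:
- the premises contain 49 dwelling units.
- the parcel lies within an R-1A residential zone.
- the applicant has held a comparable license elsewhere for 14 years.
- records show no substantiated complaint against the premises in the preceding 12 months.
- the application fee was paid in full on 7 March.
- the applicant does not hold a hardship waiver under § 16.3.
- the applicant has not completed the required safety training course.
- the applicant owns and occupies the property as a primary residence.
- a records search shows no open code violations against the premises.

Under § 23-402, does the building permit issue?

Yes — granted.

(a) ≤ 23 units — not met.
(b) no complaint in 12 mo. — holds.
(1): F OR T → true.
(a) safety training — not satisfied.
(b) not (hardship waiver) — satisfied.
So (2) is satisfied (F OR T).
(a) commercially zoned — fails.
(i) no code violations — satisfied.
(ii) prior license ≥ 12 yr — satisfied.
(b): T AND T → true.
(c) not (primary residence) — not met.
(3) = F OR T OR F = true.
So Overall is satisfied (T AND T AND T).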